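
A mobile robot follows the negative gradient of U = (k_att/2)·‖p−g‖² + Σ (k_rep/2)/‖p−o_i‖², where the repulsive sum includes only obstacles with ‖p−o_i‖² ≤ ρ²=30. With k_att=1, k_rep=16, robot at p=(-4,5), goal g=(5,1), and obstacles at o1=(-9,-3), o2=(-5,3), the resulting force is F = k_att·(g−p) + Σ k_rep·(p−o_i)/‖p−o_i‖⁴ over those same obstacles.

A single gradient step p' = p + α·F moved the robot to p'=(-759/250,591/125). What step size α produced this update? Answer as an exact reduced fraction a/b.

α = 1/10

F_att = 1·(g−p) = 1·(9,-4) = (9.0000,-4.0000)
o1: d²=89 > ρ²=30 → inactive
o2: d²=5 ≤ ρ²=30; F_rep = 16·(1,2)/5² = (0.6400,1.2800)
F = F_att + ΣF_rep = (9.6400,-2.7200)
Δp = p'−p = (0.9640,-0.2720); α = Δx/Fx = (241/250) / (241/25) = 1/10
check: Δy/Fy = (-34/125) / (-68/25) = 1/10 ✓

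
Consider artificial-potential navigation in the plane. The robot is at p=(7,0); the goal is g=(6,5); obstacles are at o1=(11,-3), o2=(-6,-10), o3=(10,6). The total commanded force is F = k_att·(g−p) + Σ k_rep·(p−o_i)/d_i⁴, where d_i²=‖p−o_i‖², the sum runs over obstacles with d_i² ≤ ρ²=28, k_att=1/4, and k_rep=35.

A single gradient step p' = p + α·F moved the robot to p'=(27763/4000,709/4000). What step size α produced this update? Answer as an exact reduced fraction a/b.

α = 1/8

F_att = 1/4·(g−p) = 1/4·(-1,5) = (-0.2500,1.2500)
o1: d²=25 ≤ ρ²=28; F_rep = 35·(-4,3)/25² = (-0.2240,0.1680)
o2: d²=269 > ρ²=28 → inactive
o3: d²=45 > ρ²=28 → inactive
F = F_att + ΣF_rep = (-0.4740,1.4180)
Δp = p'−p = (-0.0592,0.1772); α = Δx/Fx = (-237/4000) / (-237/500) = 1/8
check: Δy/Fy = (709/4000) / (709/500) = 1/8 ✓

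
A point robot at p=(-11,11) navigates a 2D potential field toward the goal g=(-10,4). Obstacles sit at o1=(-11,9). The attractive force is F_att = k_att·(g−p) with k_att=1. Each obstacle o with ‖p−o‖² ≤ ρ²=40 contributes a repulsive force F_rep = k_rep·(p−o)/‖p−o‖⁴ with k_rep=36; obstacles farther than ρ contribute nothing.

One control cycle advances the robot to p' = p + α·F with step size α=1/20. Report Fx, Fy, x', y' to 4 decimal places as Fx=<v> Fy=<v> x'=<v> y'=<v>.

Fx=1.0000 Fy=-2.5000 x'=-10.9500 y'=10.8750

F_att = 1·(g−p) = 1·(1,-7) = (1.0000,-7.0000)
o1: d²=4 ≤ ρ²=40; F_rep = 36·(0,2)/4² = (0.0000,4.5000)
F = F_att + ΣF_rep = (1.0000,-2.5000)
p' = p + 1/20·F = (-10.9500,10.8750)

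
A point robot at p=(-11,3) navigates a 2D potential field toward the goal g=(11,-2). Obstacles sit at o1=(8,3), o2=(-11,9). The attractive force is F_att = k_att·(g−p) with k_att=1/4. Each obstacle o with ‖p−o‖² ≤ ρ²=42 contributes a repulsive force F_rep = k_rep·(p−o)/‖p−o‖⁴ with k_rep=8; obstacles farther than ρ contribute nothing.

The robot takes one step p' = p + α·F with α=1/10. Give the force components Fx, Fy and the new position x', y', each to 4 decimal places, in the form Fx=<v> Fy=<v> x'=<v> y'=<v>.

F_att = 1/4·(g−p) = 1/4·(22,-5) = (5.5000,-1.2500)
o1: d²=361 > ρ²=42 → inactive
o2: d²=36 ≤ ρ²=42; F_rep = 8·(0,-6)/36² = (0.0000,-0.0370)
F = F_att + ΣF_rep = (5.5000,-1.2870)
p' = p + 1/10·F = (-10.4500,2.8713)

Fx=5.5000 Fy=-1.2870 x'=-10.4500 y'=2.8713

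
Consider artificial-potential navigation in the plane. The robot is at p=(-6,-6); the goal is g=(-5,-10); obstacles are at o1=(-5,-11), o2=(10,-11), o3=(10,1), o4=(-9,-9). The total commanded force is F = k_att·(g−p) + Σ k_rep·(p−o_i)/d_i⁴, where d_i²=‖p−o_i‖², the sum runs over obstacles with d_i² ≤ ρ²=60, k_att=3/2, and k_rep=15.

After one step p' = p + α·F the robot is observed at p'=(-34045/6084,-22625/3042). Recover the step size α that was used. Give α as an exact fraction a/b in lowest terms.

α = 1/4

F_att = 3/2·(g−p) = 3/2·(1,-4) = (1.5000,-6.0000)
o1: d²=26 ≤ ρ²=60; F_rep = 15·(-1,5)/26² = (-0.0222,0.1109)
o2: d²=281 > ρ²=60 → inactive
o3: d²=305 > ρ²=60 → inactive
o4: d²=18 ≤ ρ²=60; F_rep = 15·(3,3)/18² = (0.1389,0.1389)
F = F_att + ΣF_rep = (1.6167,-5.7502)
Δp = p'−p = (0.4042,-1.4375); α = Δx/Fx = (2459/6084) / (2459/1521) = 1/4
check: Δy/Fy = (-4373/3042) / (-8746/1521) = 1/4 ✓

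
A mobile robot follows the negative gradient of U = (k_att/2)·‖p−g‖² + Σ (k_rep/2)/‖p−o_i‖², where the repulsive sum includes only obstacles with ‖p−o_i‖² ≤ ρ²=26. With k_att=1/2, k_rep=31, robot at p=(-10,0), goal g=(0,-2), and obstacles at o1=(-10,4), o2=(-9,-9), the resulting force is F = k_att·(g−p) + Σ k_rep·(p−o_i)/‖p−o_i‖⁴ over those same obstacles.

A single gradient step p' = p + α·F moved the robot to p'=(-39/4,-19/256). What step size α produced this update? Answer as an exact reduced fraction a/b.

α = 1/20

F_att = 1/2·(g−p) = 1/2·(10,-2) = (5.0000,-1.0000)
o1: d²=16 ≤ ρ²=26; F_rep = 31·(0,-4)/16² = (0.0000,-0.4844)
o2: d²=82 > ρ²=26 → inactive
F = F_att + ΣF_rep = (5.0000,-1.4844)
Δp = p'−p = (0.2500,-0.0742); α = Δx/Fx = (1/4) / (5) = 1/20
check: Δy/Fy = (-19/256) / (-95/64) = 1/20 ✓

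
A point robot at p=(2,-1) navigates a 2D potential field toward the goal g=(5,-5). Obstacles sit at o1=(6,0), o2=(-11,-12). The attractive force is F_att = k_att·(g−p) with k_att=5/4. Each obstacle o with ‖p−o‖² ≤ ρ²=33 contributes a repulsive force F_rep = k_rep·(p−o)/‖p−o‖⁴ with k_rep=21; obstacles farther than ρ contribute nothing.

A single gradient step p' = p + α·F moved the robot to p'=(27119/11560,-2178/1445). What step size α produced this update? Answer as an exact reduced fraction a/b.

α = 1/10

F_att = 5/4·(g−p) = 5/4·(3,-4) = (3.7500,-5.0000)
o1: d²=17 ≤ ρ²=33; F_rep = 21·(-4,-1)/17² = (-0.2907,-0.0727)
o2: d²=290 > ρ²=33 → inactive
F = F_att + ΣF_rep = (3.4593,-5.0727)
Δp = p'−p = (0.3459,-0.5073); α = Δx/Fx = (3999/11560) / (3999/1156) = 1/10
check: Δy/Fy = (-733/1445) / (-1466/289) = 1/10 ✓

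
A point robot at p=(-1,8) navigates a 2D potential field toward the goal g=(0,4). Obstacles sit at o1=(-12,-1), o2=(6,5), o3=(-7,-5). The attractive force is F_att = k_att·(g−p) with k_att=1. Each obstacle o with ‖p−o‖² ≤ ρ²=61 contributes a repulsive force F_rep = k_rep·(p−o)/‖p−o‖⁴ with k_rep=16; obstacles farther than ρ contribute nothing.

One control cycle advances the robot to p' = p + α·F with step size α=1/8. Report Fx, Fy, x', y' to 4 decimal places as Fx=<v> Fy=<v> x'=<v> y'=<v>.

F_att = 1·(g−p) = 1·(1,-4) = (1.0000,-4.0000)
o1: d²=202 > ρ²=61 → inactive
o2: d²=58 ≤ ρ²=61; F_rep = 16·(-7,3)/58² = (-0.0333,0.0143)
o3: d²=205 > ρ²=61 → inactive
F = F_att + ΣF_rep = (0.9667,-3.9857)
p' = p + 1/8·F = (-0.8792,7.5018)

Fx=0.9667 Fy=-3.9857 x'=-0.8792 y'=7.5018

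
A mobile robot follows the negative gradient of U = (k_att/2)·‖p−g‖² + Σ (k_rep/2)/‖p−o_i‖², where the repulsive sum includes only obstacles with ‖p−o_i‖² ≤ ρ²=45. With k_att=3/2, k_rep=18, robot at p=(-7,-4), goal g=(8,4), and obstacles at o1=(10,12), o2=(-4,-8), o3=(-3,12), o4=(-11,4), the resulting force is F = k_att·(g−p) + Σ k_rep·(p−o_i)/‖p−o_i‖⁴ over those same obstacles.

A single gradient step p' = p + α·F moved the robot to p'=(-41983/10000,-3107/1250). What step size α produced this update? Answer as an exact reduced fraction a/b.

α = 1/8

F_att = 3/2·(g−p) = 3/2·(15,8) = (22.5000,12.0000)
o1: d²=545 > ρ²=45 → inactive
o2: d²=25 ≤ ρ²=45; F_rep = 18·(-3,4)/25² = (-0.0864,0.1152)
o3: d²=272 > ρ²=45 → inactive
o4: d²=80 > ρ²=45 → inactive
F = F_att + ΣF_rep = (22.4136,12.1152)
Δp = p'−p = (2.8017,1.5144); α = Δx/Fx = (28017/10000) / (28017/1250) = 1/8
check: Δy/Fy = (1893/1250) / (7572/625) = 1/8 ✓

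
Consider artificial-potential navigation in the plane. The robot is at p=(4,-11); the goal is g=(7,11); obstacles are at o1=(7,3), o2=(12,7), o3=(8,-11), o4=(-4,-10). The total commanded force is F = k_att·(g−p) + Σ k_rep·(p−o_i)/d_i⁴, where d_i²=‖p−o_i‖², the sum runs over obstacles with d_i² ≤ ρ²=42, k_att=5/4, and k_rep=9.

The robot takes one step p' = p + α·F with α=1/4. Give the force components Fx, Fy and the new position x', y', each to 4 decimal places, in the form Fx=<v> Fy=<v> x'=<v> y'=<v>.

Fx=3.6094 Fy=27.5000 x'=4.9023 y'=-4.1250

F_att = 5/4·(g−p) = 5/4·(3,22) = (3.7500,27.5000)
o1: d²=205 > ρ²=42 → inactive
o2: d²=388 > ρ²=42 → inactive
o3: d²=16 ≤ ρ²=42; F_rep = 9·(-4,0)/16² = (-0.1406,0.0000)
o4: d²=65 > ρ²=42 → inactive
F = F_att + ΣF_rep = (3.6094,27.5000)
p' = p + 1/4·F = (4.9023,-4.1250)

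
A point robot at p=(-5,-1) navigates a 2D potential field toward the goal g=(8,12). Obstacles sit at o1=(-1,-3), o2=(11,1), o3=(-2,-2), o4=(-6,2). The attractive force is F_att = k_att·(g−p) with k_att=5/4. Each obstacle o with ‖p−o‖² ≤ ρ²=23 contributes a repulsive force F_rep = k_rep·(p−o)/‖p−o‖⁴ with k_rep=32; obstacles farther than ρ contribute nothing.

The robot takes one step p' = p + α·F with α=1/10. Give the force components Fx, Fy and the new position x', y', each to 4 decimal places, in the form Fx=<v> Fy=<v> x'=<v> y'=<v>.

F_att = 5/4·(g−p) = 5/4·(13,13) = (16.2500,16.2500)
o1: d²=20 ≤ ρ²=23; F_rep = 32·(-4,2)/20² = (-0.3200,0.1600)
o2: d²=260 > ρ²=23 → inactive
o3: d²=10 ≤ ρ²=23; F_rep = 32·(-3,1)/10² = (-0.9600,0.3200)
o4: d²=10 ≤ ρ²=23; F_rep = 32·(1,-3)/10² = (0.3200,-0.9600)
F = F_att + ΣF_rep = (15.2900,15.7700)
p' = p + 1/10·F = (-3.4710,0.5770)

Fx=15.2900 Fy=15.7700 x'=-3.4710 y'=0.5770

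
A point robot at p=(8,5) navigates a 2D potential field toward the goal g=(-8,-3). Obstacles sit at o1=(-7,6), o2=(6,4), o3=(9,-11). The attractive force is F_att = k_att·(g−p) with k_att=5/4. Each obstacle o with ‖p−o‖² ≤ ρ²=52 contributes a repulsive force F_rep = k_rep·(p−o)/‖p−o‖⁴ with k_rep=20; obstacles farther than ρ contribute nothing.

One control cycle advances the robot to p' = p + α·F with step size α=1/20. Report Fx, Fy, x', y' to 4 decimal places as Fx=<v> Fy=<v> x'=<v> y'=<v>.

F_att = 5/4·(g−p) = 5/4·(-16,-8) = (-20.0000,-10.0000)
o1: d²=226 > ρ²=52 → inactive
o2: d²=5 ≤ ρ²=52; F_rep = 20·(2,1)/5² = (1.6000,0.8000)
o3: d²=257 > ρ²=52 → inactive
F = F_att + ΣF_rep = (-18.4000,-9.2000)
p' = p + 1/20·F = (7.0800,4.5400)

Fx=-18.4000 Fy=-9.2000 x'=7.0800 y'=4.5400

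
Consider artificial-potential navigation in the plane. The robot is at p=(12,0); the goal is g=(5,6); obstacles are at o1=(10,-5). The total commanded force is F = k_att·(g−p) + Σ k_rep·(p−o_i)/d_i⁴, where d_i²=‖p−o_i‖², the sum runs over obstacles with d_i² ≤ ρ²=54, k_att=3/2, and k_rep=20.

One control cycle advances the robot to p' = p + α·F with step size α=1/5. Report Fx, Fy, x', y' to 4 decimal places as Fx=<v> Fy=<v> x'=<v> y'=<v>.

F_att = 3/2·(g−p) = 3/2·(-7,6) = (-10.5000,9.0000)
o1: d²=29 ≤ ρ²=54; F_rep = 20·(2,5)/29² = (0.0476,0.1189)
F = F_att + ΣF_rep = (-10.4524,9.1189)
p' = p + 1/5·F = (9.9095,1.8238)

Fx=-10.4524 Fy=9.1189 x'=9.9095 y'=1.8238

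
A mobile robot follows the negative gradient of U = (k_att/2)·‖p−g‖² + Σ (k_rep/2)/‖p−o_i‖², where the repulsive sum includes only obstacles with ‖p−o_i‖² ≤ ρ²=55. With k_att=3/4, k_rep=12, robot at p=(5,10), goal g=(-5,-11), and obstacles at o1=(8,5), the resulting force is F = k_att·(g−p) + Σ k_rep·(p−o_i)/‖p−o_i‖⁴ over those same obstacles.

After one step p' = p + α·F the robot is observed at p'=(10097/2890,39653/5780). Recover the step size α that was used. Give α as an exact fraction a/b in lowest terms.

F_att = 3/4·(g−p) = 3/4·(-10,-21) = (-7.5000,-15.7500)
o1: d²=34 ≤ ρ²=55; F_rep = 12·(-3,5)/34² = (-0.0311,0.0519)
F = F_att + ΣF_rep = (-7.5311,-15.6981)
Δp = p'−p = (-1.5062,-3.1396); α = Δx/Fx = (-4353/2890) / (-4353/578) = 1/5
check: Δy/Fy = (-18147/5780) / (-18147/1156) = 1/5 ✓

α = 1/5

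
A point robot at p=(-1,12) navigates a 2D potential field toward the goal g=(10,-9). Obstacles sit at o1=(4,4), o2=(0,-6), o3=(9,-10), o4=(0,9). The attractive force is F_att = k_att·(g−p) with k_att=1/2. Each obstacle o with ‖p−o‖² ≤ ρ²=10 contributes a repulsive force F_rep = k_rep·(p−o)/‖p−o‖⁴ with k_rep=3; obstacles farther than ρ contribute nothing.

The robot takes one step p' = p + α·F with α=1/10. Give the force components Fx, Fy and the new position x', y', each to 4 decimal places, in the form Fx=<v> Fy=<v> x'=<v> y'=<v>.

Fx=5.4700 Fy=-10.4100 x'=-0.4530 y'=10.9590

F_att = 1/2·(g−p) = 1/2·(11,-21) = (5.5000,-10.5000)
o1: d²=89 > ρ²=10 → inactive
o2: d²=325 > ρ²=10 → inactive
o3: d²=584 > ρ²=10 → inactive
o4: d²=10 ≤ ρ²=10; F_rep = 3·(-1,3)/10² = (-0.0300,0.0900)
F = F_att + ΣF_rep = (5.4700,-10.4100)
p' = p + 1/10·F = (-0.4530,10.9590)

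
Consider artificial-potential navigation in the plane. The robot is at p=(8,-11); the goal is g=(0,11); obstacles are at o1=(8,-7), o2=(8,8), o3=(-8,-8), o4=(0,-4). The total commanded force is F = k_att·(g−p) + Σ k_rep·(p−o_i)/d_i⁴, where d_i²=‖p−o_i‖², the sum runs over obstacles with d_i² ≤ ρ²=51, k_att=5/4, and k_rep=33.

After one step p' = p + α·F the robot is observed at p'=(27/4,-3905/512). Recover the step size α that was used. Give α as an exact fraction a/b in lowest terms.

α = 1/8

F_att = 5/4·(g−p) = 5/4·(-8,22) = (-10.0000,27.5000)
o1: d²=16 ≤ ρ²=51; F_rep = 33·(0,-4)/16² = (0.0000,-0.5156)
o2: d²=361 > ρ²=51 → inactive
o3: d²=265 > ρ²=51 → inactive
o4: d²=113 > ρ²=51 → inactive
F = F_att + ΣF_rep = (-10.0000,26.9844)
Δp = p'−p = (-1.2500,3.3730); α = Δx/Fx = (-5/4) / (-10) = 1/8
check: Δy/Fy = (1727/512) / (1727/64) = 1/8 ✓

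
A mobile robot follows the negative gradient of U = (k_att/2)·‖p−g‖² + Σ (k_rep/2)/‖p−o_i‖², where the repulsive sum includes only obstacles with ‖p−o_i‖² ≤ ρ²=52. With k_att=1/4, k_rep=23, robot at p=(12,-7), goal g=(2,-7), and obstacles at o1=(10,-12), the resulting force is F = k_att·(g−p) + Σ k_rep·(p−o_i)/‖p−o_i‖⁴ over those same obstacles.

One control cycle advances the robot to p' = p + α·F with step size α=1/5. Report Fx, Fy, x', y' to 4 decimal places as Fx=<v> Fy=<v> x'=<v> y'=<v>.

F_att = 1/4·(g−p) = 1/4·(-10,0) = (-2.5000,0.0000)
o1: d²=29 ≤ ρ²=52; F_rep = 23·(2,5)/29² = (0.0547,0.1367)
F = F_att + ΣF_rep = (-2.4453,0.1367)
p' = p + 1/5·F = (11.5109,-6.9727)

Fx=-2.4453 Fy=0.1367 x'=11.5109 y'=-6.9727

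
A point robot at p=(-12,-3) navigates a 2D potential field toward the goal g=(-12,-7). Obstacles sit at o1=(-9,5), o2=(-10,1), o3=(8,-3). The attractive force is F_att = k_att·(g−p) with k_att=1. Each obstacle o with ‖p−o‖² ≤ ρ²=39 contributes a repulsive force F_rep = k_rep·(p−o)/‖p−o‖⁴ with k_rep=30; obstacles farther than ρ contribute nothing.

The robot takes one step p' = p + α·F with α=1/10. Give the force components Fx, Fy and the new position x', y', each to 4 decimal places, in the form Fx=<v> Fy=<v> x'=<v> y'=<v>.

Fx=-0.1500 Fy=-4.3000 x'=-12.0150 y'=-3.4300

F_att = 1·(g−p) = 1·(0,-4) = (0.0000,-4.0000)
o1: d²=73 > ρ²=39 → inactive
o2: d²=20 ≤ ρ²=39; F_rep = 30·(-2,-4)/20² = (-0.1500,-0.3000)
o3: d²=400 > ρ²=39 → inactive
F = F_att + ΣF_rep = (-0.1500,-4.3000)
p' = p + 1/10·F = (-12.0150,-3.4300)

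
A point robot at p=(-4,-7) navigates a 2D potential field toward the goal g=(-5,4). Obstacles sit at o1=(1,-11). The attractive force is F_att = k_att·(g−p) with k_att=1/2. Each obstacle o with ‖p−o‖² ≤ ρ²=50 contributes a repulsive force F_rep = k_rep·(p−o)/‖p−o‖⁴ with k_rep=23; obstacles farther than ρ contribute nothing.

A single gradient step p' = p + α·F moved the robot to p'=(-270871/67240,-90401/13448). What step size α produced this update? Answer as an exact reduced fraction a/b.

F_att = 1/2·(g−p) = 1/2·(-1,11) = (-0.5000,5.5000)
o1: d²=41 ≤ ρ²=50; F_rep = 23·(-5,4)/41² = (-0.0684,0.0547)
F = F_att + ΣF_rep = (-0.5684,5.5547)
Δp = p'−p = (-0.0284,0.2777); α = Δx/Fx = (-1911/67240) / (-1911/3362) = 1/20
check: Δy/Fy = (3735/13448) / (18675/3362) = 1/20 ✓

α = 1/20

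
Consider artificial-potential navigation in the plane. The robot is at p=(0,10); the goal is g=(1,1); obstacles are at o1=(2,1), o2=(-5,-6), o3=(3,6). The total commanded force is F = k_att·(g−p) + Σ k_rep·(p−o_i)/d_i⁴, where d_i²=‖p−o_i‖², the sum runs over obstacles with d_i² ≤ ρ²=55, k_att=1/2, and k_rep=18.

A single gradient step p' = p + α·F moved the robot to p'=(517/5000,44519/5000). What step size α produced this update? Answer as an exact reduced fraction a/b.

F_att = 1/2·(g−p) = 1/2·(1,-9) = (0.5000,-4.5000)
o1: d²=85 > ρ²=55 → inactive
o2: d²=281 > ρ²=55 → inactive
o3: d²=25 ≤ ρ²=55; F_rep = 18·(-3,4)/25² = (-0.0864,0.1152)
F = F_att + ΣF_rep = (0.4136,-4.3848)
Δp = p'−p = (0.1034,-1.0962); α = Δx/Fx = (517/5000) / (517/1250) = 1/4
check: Δy/Fy = (-5481/5000) / (-5481/1250) = 1/4 ✓

α = 1/4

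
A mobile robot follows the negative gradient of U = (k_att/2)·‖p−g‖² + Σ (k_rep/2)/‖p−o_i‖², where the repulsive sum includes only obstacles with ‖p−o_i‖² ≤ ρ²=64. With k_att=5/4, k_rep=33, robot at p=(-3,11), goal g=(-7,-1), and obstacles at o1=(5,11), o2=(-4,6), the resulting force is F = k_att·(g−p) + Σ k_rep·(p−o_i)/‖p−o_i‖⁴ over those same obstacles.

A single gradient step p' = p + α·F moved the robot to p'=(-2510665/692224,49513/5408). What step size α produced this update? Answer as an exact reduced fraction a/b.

F_att = 5/4·(g−p) = 5/4·(-4,-12) = (-5.0000,-15.0000)
o1: d²=64 ≤ ρ²=64; F_rep = 33·(-8,0)/64² = (-0.0645,0.0000)
o2: d²=26 ≤ ρ²=64; F_rep = 33·(1,5)/26² = (0.0488,0.2441)
F = F_att + ΣF_rep = (-5.0156,-14.7559)
Δp = p'−p = (-0.6270,-1.8445); α = Δx/Fx = (-433993/692224) / (-433993/86528) = 1/8
check: Δy/Fy = (-9975/5408) / (-9975/676) = 1/8 ✓

α = 1/8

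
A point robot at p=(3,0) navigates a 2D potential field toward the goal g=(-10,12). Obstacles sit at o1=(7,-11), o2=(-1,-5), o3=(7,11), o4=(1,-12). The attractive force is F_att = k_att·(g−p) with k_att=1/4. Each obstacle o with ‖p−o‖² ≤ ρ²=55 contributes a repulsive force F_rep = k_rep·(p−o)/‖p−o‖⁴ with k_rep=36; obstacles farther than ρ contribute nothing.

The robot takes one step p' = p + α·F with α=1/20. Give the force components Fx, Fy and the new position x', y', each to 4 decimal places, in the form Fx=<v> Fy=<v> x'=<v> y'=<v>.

F_att = 1/4·(g−p) = 1/4·(-13,12) = (-3.2500,3.0000)
o1: d²=137 > ρ²=55 → inactive
o2: d²=41 ≤ ρ²=55; F_rep = 36·(4,5)/41² = (0.0857,0.1071)
o3: d²=137 > ρ²=55 → inactive
o4: d²=148 > ρ²=55 → inactive
F = F_att + ΣF_rep = (-3.1643,3.1071)
p' = p + 1/20·F = (2.8418,0.1554)

Fx=-3.1643 Fy=3.1071 x'=2.8418 y'=0.1554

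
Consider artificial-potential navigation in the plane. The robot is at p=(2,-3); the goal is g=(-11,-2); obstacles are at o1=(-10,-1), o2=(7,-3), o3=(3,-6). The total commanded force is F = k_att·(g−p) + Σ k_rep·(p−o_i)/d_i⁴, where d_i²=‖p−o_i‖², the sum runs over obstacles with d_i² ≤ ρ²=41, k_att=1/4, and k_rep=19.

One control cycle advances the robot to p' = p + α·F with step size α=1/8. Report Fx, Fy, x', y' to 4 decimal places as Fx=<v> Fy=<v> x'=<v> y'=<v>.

F_att = 1/4·(g−p) = 1/4·(-13,1) = (-3.2500,0.2500)
o1: d²=148 > ρ²=41 → inactive
o2: d²=25 ≤ ρ²=41; F_rep = 19·(-5,0)/25² = (-0.1520,0.0000)
o3: d²=10 ≤ ρ²=41; F_rep = 19·(-1,3)/10² = (-0.1900,0.5700)
F = F_att + ΣF_rep = (-3.5920,0.8200)
p' = p + 1/8·F = (1.5510,-2.8975)

Fx=-3.5920 Fy=0.8200 x'=1.5510 y'=-2.8975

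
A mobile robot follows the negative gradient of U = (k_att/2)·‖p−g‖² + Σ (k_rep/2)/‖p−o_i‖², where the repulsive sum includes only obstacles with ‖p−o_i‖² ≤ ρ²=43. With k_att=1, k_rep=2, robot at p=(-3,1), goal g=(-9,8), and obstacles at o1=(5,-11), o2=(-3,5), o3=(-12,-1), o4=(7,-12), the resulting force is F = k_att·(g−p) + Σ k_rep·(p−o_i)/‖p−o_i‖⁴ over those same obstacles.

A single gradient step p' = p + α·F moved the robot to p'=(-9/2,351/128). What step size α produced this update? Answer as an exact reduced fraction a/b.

F_att = 1·(g−p) = 1·(-6,7) = (-6.0000,7.0000)
o1: d²=208 > ρ²=43 → inactive
o2: d²=16 ≤ ρ²=43; F_rep = 2·(0,-4)/16² = (0.0000,-0.0312)
o3: d²=85 > ρ²=43 → inactive
o4: d²=269 > ρ²=43 → inactive
F = F_att + ΣF_rep = (-6.0000,6.9688)
Δp = p'−p = (-1.5000,1.7422); α = Δx/Fx = (-3/2) / (-6) = 1/4
check: Δy/Fy = (223/128) / (223/32) = 1/4 ✓

α = 1/4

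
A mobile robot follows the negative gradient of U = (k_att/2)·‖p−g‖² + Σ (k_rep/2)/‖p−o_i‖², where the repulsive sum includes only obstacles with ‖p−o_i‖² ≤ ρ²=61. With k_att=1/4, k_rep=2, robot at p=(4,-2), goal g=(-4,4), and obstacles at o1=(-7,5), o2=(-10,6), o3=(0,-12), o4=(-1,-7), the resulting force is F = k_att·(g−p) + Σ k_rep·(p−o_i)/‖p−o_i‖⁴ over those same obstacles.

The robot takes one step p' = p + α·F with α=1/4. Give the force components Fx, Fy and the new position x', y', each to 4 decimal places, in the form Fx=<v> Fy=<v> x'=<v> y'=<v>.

Fx=-1.9960 Fy=1.5040 x'=3.5010 y'=-1.6240

F_att = 1/4·(g−p) = 1/4·(-8,6) = (-2.0000,1.5000)
o1: d²=170 > ρ²=61 → inactive
o2: d²=260 > ρ²=61 → inactive
o3: d²=116 > ρ²=61 → inactive
o4: d²=50 ≤ ρ²=61; F_rep = 2·(5,5)/50² = (0.0040,0.0040)
F = F_att + ΣF_rep = (-1.9960,1.5040)
p' = p + 1/4·F = (3.5010,-1.6240)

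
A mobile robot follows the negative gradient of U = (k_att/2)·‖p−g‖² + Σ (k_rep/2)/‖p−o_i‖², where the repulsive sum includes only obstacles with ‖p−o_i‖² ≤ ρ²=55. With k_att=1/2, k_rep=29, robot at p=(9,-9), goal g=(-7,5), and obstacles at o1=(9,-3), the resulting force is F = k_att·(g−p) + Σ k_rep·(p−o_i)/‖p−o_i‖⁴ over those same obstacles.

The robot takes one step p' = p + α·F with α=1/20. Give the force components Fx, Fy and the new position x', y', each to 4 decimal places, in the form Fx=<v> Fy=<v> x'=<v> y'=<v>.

F_att = 1/2·(g−p) = 1/2·(-16,14) = (-8.0000,7.0000)
o1: d²=36 ≤ ρ²=55; F_rep = 29·(0,-6)/36² = (0.0000,-0.1343)
F = F_att + ΣF_rep = (-8.0000,6.8657)
p' = p + 1/20·F = (8.6000,-8.6567)

Fx=-8.0000 Fy=6.8657 x'=8.6000 y'=-8.6567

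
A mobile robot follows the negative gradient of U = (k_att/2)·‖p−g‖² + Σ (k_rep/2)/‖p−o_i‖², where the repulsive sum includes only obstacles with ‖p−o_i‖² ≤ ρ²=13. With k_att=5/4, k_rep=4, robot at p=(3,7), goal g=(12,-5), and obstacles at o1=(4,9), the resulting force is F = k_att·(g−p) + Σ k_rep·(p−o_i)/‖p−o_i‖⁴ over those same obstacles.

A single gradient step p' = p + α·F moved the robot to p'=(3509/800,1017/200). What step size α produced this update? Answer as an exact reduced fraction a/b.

F_att = 5/4·(g−p) = 5/4·(9,-12) = (11.2500,-15.0000)
o1: d²=5 ≤ ρ²=13; F_rep = 4·(-1,-2)/5² = (-0.1600,-0.3200)
F = F_att + ΣF_rep = (11.0900,-15.3200)
Δp = p'−p = (1.3862,-1.9150); α = Δx/Fx = (1109/800) / (1109/100) = 1/8
check: Δy/Fy = (-383/200) / (-383/25) = 1/8 ✓

α = 1/8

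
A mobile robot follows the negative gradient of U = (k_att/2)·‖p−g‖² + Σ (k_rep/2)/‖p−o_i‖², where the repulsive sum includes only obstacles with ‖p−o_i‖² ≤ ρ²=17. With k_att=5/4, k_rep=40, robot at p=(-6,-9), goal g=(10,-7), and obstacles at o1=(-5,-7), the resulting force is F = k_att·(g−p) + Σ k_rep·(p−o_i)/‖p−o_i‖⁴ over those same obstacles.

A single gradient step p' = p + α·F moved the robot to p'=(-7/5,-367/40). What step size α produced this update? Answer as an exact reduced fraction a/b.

F_att = 5/4·(g−p) = 5/4·(16,2) = (20.0000,2.5000)
o1: d²=5 ≤ ρ²=17; F_rep = 40·(-1,-2)/5² = (-1.6000,-3.2000)
F = F_att + ΣF_rep = (18.4000,-0.7000)
Δp = p'−p = (4.6000,-0.1750); α = Δx/Fx = (23/5) / (92/5) = 1/4
check: Δy/Fy = (-7/40) / (-7/10) = 1/4 ✓

α = 1/4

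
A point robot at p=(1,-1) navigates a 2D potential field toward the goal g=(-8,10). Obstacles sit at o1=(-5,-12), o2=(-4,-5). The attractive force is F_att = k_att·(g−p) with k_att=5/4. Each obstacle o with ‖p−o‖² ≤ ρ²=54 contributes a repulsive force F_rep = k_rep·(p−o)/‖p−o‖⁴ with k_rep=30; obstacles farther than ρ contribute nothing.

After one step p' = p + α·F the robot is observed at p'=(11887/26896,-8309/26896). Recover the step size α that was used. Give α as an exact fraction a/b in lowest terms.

F_att = 5/4·(g−p) = 5/4·(-9,11) = (-11.2500,13.7500)
o1: d²=157 > ρ²=54 → inactive
o2: d²=41 ≤ ρ²=54; F_rep = 30·(5,4)/41² = (0.0892,0.0714)
F = F_att + ΣF_rep = (-11.1608,13.8214)
Δp = p'−p = (-0.5580,0.6911); α = Δx/Fx = (-15009/26896) / (-75045/6724) = 1/20
check: Δy/Fy = (18587/26896) / (92935/6724) = 1/20 ✓

α = 1/20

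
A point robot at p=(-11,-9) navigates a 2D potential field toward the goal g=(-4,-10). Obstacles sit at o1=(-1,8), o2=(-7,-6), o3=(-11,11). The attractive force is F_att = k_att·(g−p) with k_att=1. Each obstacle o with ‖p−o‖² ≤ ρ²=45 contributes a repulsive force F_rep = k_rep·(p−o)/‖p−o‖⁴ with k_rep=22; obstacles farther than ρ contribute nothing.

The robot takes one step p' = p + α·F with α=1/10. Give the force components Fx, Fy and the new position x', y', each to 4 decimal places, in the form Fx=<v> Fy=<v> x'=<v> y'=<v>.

F_att = 1·(g−p) = 1·(7,-1) = (7.0000,-1.0000)
o1: d²=389 > ρ²=45 → inactive
o2: d²=25 ≤ ρ²=45; F_rep = 22·(-4,-3)/25² = (-0.1408,-0.1056)
o3: d²=400 > ρ²=45 → inactive
F = F_att + ΣF_rep = (6.8592,-1.1056)
p' = p + 1/10·F = (-10.3141,-9.1106)

Fx=6.8592 Fy=-1.1056 x'=-10.3141 y'=-9.1106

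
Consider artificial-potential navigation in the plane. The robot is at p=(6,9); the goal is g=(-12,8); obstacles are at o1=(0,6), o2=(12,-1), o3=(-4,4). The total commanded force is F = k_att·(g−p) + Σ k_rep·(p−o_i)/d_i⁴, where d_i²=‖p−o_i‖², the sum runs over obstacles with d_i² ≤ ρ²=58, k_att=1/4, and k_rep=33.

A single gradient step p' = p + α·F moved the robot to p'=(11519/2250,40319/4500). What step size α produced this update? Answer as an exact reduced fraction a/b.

F_att = 1/4·(g−p) = 1/4·(-18,-1) = (-4.5000,-0.2500)
o1: d²=45 ≤ ρ²=58; F_rep = 33·(6,3)/45² = (0.0978,0.0489)
o2: d²=136 > ρ²=58 → inactive
o3: d²=125 > ρ²=58 → inactive
F = F_att + ΣF_rep = (-4.4022,-0.2011)
Δp = p'−p = (-0.8804,-0.0402); α = Δx/Fx = (-1981/2250) / (-1981/450) = 1/5
check: Δy/Fy = (-181/4500) / (-181/900) = 1/5 ✓

α = 1/5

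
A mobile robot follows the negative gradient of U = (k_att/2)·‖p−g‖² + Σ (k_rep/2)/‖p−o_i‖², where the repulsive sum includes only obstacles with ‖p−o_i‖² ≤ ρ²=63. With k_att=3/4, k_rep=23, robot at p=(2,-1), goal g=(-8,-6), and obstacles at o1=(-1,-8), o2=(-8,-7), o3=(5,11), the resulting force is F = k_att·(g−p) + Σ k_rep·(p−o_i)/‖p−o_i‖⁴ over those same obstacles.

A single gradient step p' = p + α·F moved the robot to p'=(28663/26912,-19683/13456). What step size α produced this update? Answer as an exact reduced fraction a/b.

α = 1/8

F_att = 3/4·(g−p) = 3/4·(-10,-5) = (-7.5000,-3.7500)
o1: d²=58 ≤ ρ²=63; F_rep = 23·(3,7)/58² = (0.0205,0.0479)
o2: d²=136 > ρ²=63 → inactive
o3: d²=153 > ρ²=63 → inactive
F = F_att + ΣF_rep = (-7.4795,-3.7021)
Δp = p'−p = (-0.9349,-0.4628); α = Δx/Fx = (-25161/26912) / (-25161/3364) = 1/8
check: Δy/Fy = (-6227/13456) / (-6227/1682) = 1/8 ✓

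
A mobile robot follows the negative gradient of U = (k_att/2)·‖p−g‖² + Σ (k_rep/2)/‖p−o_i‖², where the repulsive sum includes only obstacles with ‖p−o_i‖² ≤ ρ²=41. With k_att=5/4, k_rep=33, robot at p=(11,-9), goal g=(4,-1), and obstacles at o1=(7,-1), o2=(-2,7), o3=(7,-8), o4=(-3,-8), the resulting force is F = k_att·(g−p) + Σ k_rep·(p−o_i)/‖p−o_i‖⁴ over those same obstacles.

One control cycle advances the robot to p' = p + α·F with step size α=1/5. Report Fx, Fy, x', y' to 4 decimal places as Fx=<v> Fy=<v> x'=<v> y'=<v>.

F_att = 5/4·(g−p) = 5/4·(-7,8) = (-8.7500,10.0000)
o1: d²=80 > ρ²=41 → inactive
o2: d²=425 > ρ²=41 → inactive
o3: d²=17 ≤ ρ²=41; F_rep = 33·(4,-1)/17² = (0.4567,-0.1142)
o4: d²=197 > ρ²=41 → inactive
F = F_att + ΣF_rep = (-8.2933,9.8858)
p' = p + 1/5·F = (9.3413,-7.0228)

Fx=-8.2933 Fy=9.8858 x'=9.3413 y'=-7.0228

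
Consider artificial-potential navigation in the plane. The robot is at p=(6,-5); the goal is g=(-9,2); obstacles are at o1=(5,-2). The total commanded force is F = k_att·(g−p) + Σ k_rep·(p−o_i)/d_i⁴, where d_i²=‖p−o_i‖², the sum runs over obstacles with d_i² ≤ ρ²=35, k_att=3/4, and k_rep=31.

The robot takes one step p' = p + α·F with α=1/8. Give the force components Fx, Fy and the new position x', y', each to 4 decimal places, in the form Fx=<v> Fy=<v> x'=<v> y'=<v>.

Fx=-10.9400 Fy=4.3200 x'=4.6325 y'=-4.4600

F_att = 3/4·(g−p) = 3/4·(-15,7) = (-11.2500,5.2500)
o1: d²=10 ≤ ρ²=35; F_rep = 31·(1,-3)/10² = (0.3100,-0.9300)
F = F_att + ΣF_rep = (-10.9400,4.3200)
p' = p + 1/8·F = (4.6325,-4.4600)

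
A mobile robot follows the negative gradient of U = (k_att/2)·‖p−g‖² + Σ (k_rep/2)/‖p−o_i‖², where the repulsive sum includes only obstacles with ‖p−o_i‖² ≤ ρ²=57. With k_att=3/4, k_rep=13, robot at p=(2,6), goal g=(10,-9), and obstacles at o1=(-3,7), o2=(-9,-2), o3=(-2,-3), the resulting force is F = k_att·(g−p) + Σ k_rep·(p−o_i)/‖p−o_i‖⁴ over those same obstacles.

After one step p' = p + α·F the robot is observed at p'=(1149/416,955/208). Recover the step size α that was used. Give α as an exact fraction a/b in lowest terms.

α = 1/8

F_att = 3/4·(g−p) = 3/4·(8,-15) = (6.0000,-11.2500)
o1: d²=26 ≤ ρ²=57; F_rep = 13·(5,-1)/26² = (0.0962,-0.0192)
o2: d²=185 > ρ²=57 → inactive
o3: d²=97 > ρ²=57 → inactive
F = F_att + ΣF_rep = (6.0962,-11.2692)
Δp = p'−p = (0.7620,-1.4087); α = Δx/Fx = (317/416) / (317/52) = 1/8
check: Δy/Fy = (-293/208) / (-293/26) = 1/8 ✓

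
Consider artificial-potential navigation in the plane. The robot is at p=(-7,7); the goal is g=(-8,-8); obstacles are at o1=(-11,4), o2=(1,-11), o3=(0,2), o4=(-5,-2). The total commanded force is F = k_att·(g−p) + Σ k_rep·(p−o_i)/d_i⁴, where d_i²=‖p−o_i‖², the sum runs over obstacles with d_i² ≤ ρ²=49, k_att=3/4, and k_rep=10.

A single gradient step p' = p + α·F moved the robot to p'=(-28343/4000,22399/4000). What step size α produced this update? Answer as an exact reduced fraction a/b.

F_att = 3/4·(g−p) = 3/4·(-1,-15) = (-0.7500,-11.2500)
o1: d²=25 ≤ ρ²=49; F_rep = 10·(4,3)/25² = (0.0640,0.0480)
o2: d²=388 > ρ²=49 → inactive
o3: d²=74 > ρ²=49 → inactive
o4: d²=85 > ρ²=49 → inactive
F = F_att + ΣF_rep = (-0.6860,-11.2020)
Δp = p'−p = (-0.0858,-1.4002); α = Δx/Fx = (-343/4000) / (-343/500) = 1/8
check: Δy/Fy = (-5601/4000) / (-5601/500) = 1/8 ✓

α = 1/8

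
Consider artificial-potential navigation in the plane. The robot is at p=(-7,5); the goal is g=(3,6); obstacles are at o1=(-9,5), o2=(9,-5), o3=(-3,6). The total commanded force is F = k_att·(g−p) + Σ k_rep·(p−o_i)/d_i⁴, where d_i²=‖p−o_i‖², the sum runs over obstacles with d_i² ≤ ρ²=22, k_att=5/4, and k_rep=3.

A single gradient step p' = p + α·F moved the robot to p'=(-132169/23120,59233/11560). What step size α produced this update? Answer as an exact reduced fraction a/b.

F_att = 5/4·(g−p) = 5/4·(10,1) = (12.5000,1.2500)
o1: d²=4 ≤ ρ²=22; F_rep = 3·(2,0)/4² = (0.3750,0.0000)
o2: d²=356 > ρ²=22 → inactive
o3: d²=17 ≤ ρ²=22; F_rep = 3·(-4,-1)/17² = (-0.0415,-0.0104)
F = F_att + ΣF_rep = (12.8335,1.2396)
Δp = p'−p = (1.2833,0.1240); α = Δx/Fx = (29671/23120) / (29671/2312) = 1/10
check: Δy/Fy = (1433/11560) / (1433/1156) = 1/10 ✓

α = 1/10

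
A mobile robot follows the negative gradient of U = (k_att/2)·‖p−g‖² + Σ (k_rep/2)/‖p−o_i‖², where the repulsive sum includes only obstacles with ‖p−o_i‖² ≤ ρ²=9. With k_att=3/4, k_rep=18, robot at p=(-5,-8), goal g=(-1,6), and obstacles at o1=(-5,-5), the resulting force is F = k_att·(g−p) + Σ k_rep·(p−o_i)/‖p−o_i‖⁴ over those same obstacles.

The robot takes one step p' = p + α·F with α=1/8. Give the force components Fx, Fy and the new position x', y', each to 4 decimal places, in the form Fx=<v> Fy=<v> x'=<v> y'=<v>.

F_att = 3/4·(g−p) = 3/4·(4,14) = (3.0000,10.5000)
o1: d²=9 ≤ ρ²=9; F_rep = 18·(0,-3)/9² = (0.0000,-0.6667)
F = F_att + ΣF_rep = (3.0000,9.8333)
p' = p + 1/8·F = (-4.6250,-6.7708)

Fx=3.0000 Fy=9.8333 x'=-4.6250 y'=-6.7708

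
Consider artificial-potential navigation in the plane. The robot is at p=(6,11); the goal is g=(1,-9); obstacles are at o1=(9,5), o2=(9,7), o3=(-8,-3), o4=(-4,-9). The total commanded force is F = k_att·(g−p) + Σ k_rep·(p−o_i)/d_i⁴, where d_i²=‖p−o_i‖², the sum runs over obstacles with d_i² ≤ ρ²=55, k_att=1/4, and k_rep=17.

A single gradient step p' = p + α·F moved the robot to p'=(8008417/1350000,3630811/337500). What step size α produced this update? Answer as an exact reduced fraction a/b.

F_att = 1/4·(g−p) = 1/4·(-5,-20) = (-1.2500,-5.0000)
o1: d²=45 ≤ ρ²=55; F_rep = 17·(-3,6)/45² = (-0.0252,0.0504)
o2: d²=25 ≤ ρ²=55; F_rep = 17·(-3,4)/25² = (-0.0816,0.1088)
o3: d²=392 > ρ²=55 → inactive
o4: d²=500 > ρ²=55 → inactive
F = F_att + ΣF_rep = (-1.3568,-4.8408)
Δp = p'−p = (-0.0678,-0.2420); α = Δx/Fx = (-91583/1350000) / (-91583/67500) = 1/20
check: Δy/Fy = (-81689/337500) / (-81689/16875) = 1/20 ✓

α = 1/20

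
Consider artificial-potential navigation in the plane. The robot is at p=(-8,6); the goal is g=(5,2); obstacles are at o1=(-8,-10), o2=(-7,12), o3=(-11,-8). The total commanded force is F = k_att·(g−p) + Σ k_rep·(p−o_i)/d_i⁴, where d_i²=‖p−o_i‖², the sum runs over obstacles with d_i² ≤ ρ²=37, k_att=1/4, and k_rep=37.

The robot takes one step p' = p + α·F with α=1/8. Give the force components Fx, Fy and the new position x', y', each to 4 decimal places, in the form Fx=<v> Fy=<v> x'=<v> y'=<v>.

F_att = 1/4·(g−p) = 1/4·(13,-4) = (3.2500,-1.0000)
o1: d²=256 > ρ²=37 → inactive
o2: d²=37 ≤ ρ²=37; F_rep = 37·(-1,-6)/37² = (-0.0270,-0.1622)
o3: d²=205 > ρ²=37 → inactive
F = F_att + ΣF_rep = (3.2230,-1.1622)
p' = p + 1/8·F = (-7.5971,5.8547)

Fx=3.2230 Fy=-1.1622 x'=-7.5971 y'=5.8547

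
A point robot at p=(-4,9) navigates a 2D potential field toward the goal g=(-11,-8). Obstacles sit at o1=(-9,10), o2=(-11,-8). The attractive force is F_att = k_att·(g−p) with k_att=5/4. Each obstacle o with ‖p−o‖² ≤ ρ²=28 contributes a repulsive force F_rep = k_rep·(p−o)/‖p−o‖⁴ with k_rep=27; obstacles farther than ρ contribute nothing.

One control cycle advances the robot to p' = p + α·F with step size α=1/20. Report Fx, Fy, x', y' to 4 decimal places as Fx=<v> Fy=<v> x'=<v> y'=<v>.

Fx=-8.5503 Fy=-21.2899 x'=-4.4275 y'=7.9355

F_att = 5/4·(g−p) = 5/4·(-7,-17) = (-8.7500,-21.2500)
o1: d²=26 ≤ ρ²=28; F_rep = 27·(5,-1)/26² = (0.1997,-0.0399)
o2: d²=338 > ρ²=28 → inactive
F = F_att + ΣF_rep = (-8.5503,-21.2899)
p' = p + 1/20·F = (-4.4275,7.9355)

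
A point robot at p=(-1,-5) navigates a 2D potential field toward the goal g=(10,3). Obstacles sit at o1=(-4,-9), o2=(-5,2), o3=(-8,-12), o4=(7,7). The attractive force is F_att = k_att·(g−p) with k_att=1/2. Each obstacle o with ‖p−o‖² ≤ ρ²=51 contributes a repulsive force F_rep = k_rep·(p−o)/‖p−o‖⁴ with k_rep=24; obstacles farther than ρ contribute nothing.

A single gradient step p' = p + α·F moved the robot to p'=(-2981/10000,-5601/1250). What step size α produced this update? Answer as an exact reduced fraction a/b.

F_att = 1/2·(g−p) = 1/2·(11,8) = (5.5000,4.0000)
o1: d²=25 ≤ ρ²=51; F_rep = 24·(3,4)/25² = (0.1152,0.1536)
o2: d²=65 > ρ²=51 → inactive
o3: d²=98 > ρ²=51 → inactive
o4: d²=208 > ρ²=51 → inactive
F = F_att + ΣF_rep = (5.6152,4.1536)
Δp = p'−p = (0.7019,0.5192); α = Δx/Fx = (7019/10000) / (7019/1250) = 1/8
check: Δy/Fy = (649/1250) / (2596/625) = 1/8 ✓

α = 1/8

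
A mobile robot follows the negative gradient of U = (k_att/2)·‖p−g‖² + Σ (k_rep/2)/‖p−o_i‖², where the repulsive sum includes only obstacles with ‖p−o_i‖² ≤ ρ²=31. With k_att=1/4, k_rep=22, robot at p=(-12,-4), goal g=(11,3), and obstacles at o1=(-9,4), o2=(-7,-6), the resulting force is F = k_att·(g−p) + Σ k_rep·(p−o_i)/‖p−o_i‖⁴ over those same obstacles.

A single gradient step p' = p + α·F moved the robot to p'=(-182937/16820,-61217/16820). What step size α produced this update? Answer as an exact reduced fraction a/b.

α = 1/5

F_att = 1/4·(g−p) = 1/4·(23,7) = (5.7500,1.7500)
o1: d²=73 > ρ²=31 → inactive
o2: d²=29 ≤ ρ²=31; F_rep = 22·(-5,2)/29² = (-0.1308,0.0523)
F = F_att + ΣF_rep = (5.6192,1.8023)
Δp = p'−p = (1.1238,0.3605); α = Δx/Fx = (18903/16820) / (18903/3364) = 1/5
check: Δy/Fy = (6063/16820) / (6063/3364) = 1/5 ✓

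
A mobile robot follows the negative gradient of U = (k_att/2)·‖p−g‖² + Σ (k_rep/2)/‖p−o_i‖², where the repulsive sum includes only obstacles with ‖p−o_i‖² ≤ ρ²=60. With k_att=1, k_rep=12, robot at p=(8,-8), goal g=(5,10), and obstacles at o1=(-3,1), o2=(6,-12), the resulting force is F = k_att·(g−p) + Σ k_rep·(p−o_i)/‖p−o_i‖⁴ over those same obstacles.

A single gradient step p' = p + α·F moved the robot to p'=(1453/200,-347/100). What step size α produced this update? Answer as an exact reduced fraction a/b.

F_att = 1·(g−p) = 1·(-3,18) = (-3.0000,18.0000)
o1: d²=202 > ρ²=60 → inactive
o2: d²=20 ≤ ρ²=60; F_rep = 12·(2,4)/20² = (0.0600,0.1200)
F = F_att + ΣF_rep = (-2.9400,18.1200)
Δp = p'−p = (-0.7350,4.5300); α = Δx/Fx = (-147/200) / (-147/50) = 1/4
check: Δy/Fy = (453/100) / (453/25) = 1/4 ✓

α = 1/4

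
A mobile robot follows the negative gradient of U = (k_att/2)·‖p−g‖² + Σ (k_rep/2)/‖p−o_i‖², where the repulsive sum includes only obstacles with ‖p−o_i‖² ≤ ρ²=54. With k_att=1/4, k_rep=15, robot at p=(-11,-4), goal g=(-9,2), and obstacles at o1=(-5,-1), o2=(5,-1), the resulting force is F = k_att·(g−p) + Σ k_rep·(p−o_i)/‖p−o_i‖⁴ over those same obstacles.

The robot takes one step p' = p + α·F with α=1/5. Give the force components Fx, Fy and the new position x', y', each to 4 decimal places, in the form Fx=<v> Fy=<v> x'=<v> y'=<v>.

Fx=0.4556 Fy=1.4778 x'=-10.9089 y'=-3.7044

F_att = 1/4·(g−p) = 1/4·(2,6) = (0.5000,1.5000)
o1: d²=45 ≤ ρ²=54; F_rep = 15·(-6,-3)/45² = (-0.0444,-0.0222)
o2: d²=265 > ρ²=54 → inactive
F = F_att + ΣF_rep = (0.4556,1.4778)
p' = p + 1/5·F = (-10.9089,-3.7044)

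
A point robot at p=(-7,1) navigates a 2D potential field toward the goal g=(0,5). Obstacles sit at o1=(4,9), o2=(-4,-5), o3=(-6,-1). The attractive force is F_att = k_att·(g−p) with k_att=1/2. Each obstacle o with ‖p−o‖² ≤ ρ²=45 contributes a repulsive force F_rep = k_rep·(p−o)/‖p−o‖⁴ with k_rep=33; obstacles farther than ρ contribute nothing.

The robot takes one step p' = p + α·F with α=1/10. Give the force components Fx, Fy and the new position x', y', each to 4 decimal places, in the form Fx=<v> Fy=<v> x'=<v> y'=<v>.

F_att = 1/2·(g−p) = 1/2·(7,4) = (3.5000,2.0000)
o1: d²=185 > ρ²=45 → inactive
o2: d²=45 ≤ ρ²=45; F_rep = 33·(-3,6)/45² = (-0.0489,0.0978)
o3: d²=5 ≤ ρ²=45; F_rep = 33·(-1,2)/5² = (-1.3200,2.6400)
F = F_att + ΣF_rep = (2.1311,4.7378)
p' = p + 1/10·F = (-6.7869,1.4738)

Fx=2.1311 Fy=4.7378 x'=-6.7869 y'=1.4738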